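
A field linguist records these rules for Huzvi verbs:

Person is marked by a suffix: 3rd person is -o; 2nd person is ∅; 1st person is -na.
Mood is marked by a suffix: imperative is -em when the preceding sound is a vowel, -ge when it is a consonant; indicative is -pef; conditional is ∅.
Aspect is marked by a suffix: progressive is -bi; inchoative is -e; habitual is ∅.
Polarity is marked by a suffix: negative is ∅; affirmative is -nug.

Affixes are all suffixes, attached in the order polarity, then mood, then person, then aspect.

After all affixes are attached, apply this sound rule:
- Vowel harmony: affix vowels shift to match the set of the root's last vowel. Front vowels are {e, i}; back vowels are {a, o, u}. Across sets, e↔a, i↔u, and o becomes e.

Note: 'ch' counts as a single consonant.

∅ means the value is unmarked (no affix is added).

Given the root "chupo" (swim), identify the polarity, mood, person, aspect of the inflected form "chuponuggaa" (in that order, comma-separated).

Segment: chupo-nug-ge-e.
polarity: -nug → affirmative.
mood: -em/ge → imperative.
person: ∅ → 2nd person.
aspect: -e → inchoative.

affirmative, imperative, 2nd person, inchoative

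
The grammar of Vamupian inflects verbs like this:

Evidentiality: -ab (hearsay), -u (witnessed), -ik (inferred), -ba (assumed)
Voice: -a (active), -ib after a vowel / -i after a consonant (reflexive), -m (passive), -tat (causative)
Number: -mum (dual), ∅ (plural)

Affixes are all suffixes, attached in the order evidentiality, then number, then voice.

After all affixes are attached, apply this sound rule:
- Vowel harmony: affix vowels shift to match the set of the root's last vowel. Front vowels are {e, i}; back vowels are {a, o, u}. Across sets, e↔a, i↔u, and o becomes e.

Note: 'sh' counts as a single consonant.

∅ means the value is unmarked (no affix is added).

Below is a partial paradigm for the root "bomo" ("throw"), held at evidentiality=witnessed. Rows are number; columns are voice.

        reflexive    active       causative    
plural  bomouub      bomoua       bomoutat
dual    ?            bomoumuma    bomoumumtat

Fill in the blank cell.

Attach evidentiality witnessed -u → bomou.
Attach number dual -mum → bomoumum.
Attach voice reflexive -i (after consonant 'm') → bomoumumi.
Apply vowel harmony: bomoumumi → bomoumumu.

bomoumumu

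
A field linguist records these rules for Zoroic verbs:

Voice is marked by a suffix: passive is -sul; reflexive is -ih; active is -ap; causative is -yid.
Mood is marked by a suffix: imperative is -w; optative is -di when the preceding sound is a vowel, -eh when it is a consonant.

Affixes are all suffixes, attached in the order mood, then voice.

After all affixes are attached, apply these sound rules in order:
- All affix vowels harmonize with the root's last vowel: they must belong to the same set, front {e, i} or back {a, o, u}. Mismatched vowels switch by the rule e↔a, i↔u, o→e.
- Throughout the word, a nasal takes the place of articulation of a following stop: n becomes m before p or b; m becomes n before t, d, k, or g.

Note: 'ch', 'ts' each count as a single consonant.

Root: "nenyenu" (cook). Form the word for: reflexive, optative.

Attach mood optative -di (after vowel 'u') → nenyenudi.
Attach voice reflexive -ih → nenyenudiih.
Apply vowel harmony: nenyenudiih → nenyenuduuh.
Nasal assimilation: no change.

nenyenuduuh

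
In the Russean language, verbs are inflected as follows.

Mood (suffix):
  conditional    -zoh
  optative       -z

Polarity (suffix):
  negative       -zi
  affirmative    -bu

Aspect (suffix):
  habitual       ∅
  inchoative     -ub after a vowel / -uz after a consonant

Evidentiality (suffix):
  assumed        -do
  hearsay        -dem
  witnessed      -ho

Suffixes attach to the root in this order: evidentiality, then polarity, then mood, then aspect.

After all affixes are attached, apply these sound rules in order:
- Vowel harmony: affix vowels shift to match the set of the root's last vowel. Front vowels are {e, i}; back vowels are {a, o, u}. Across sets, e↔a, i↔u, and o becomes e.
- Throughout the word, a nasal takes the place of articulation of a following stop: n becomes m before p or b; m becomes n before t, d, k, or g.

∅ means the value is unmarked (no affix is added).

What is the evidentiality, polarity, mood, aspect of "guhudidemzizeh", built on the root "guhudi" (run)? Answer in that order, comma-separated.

hearsay, negative, conditional, habitual

Segment: guhudi-dem-zi-zoh.
evidentiality: -dem → hearsay.
polarity: -zi → negative.
mood: -zoh → conditional.
aspect: ∅ → habitual.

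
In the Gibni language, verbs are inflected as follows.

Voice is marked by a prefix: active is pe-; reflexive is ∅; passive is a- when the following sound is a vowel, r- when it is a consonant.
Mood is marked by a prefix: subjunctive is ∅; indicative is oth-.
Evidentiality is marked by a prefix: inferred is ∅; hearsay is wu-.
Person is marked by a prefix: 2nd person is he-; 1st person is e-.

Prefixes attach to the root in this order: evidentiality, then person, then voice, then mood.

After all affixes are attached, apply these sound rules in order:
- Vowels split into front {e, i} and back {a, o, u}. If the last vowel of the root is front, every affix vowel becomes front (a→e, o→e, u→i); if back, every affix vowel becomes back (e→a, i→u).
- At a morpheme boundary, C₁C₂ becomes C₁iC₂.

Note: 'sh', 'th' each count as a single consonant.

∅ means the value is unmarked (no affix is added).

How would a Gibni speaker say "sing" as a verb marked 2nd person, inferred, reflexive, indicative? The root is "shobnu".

evidentiality = inferred: zero marking, form stays shobnu.
Attach person 2nd person he- → heshobnu.
voice = reflexive: zero marking, form stays heshobnu.
Attach mood indicative oth- → othheshobnu.
Apply vowel harmony: othheshobnu → othhashobnu.
Apply epenthesis: othhashobnu → othihashobnu.

othihashobnu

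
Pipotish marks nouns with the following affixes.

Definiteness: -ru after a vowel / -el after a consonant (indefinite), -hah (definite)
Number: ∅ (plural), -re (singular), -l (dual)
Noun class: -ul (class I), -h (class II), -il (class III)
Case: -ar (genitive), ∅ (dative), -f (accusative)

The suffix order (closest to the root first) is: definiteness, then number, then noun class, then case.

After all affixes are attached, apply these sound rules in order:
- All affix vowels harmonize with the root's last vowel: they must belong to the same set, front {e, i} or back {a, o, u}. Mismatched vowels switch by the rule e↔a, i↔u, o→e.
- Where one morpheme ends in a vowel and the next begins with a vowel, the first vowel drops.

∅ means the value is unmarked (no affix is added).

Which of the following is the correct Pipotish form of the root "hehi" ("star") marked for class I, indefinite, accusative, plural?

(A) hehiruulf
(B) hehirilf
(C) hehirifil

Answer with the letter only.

Attach definiteness indefinite -ru (after vowel 'i') → hehiru.
number = plural: zero marking, form stays hehiru.
Attach noun class class I -ul → hehiruul.
Attach case accusative -f → hehiruulf.
Apply vowel harmony: hehiruulf → hehiriilf.
Apply vowel deletion: hehiriilf → hehirilf.
So the correct form is hehirilf, option (B).
(C) hehirifil is wrong: it has the affixes in the wrong order.
(A) hehiruulf is wrong: it fails to apply the sound rule(s).

B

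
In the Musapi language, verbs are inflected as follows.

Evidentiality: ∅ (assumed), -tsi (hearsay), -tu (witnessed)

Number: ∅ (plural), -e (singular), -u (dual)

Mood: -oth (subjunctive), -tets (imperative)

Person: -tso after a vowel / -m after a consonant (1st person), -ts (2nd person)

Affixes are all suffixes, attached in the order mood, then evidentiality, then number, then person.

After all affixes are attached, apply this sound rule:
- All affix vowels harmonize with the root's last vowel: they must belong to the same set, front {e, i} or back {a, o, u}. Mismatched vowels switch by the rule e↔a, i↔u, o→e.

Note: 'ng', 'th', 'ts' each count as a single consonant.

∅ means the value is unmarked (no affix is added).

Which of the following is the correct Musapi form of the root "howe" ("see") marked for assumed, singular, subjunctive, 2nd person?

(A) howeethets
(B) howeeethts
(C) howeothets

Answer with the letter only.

Attach mood subjunctive -oth → howeoth.
evidentiality = assumed: zero marking, form stays howeoth.
Attach number singular -e → howeothe.
Attach person 2nd person -ts → howeothets.
Apply vowel harmony: howeothets → howeethets.
So the correct form is howeethets, option (A).
(B) howeeethts is wrong: it has the affixes in the wrong order.
(C) howeothets is wrong: it fails to apply the sound rule(s).

A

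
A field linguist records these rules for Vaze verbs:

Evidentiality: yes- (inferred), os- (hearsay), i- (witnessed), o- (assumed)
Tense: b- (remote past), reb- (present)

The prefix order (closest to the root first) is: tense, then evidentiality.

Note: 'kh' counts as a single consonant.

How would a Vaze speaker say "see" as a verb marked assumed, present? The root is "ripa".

Attach tense present reb- → rebripa.
Attach evidentiality assumed o- → orebripa.

orebripa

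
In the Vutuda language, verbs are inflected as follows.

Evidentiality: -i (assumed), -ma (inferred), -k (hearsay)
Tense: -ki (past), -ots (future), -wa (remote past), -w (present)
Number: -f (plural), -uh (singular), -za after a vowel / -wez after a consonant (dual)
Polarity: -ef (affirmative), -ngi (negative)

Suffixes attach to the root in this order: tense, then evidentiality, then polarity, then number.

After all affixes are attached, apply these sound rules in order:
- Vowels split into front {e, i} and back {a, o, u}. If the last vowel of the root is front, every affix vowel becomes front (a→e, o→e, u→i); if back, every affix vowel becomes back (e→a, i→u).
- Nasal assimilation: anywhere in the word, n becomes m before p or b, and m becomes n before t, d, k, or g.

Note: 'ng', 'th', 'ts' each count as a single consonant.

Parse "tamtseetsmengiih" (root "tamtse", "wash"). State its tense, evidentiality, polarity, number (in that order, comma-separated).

Segment: tamtse-ots-ma-ngi-uh.
tense: -ots → future.
evidentiality: -ma → inferred.
polarity: -ngi → negative.
number: -uh → singular.

future, inferred, negative, singular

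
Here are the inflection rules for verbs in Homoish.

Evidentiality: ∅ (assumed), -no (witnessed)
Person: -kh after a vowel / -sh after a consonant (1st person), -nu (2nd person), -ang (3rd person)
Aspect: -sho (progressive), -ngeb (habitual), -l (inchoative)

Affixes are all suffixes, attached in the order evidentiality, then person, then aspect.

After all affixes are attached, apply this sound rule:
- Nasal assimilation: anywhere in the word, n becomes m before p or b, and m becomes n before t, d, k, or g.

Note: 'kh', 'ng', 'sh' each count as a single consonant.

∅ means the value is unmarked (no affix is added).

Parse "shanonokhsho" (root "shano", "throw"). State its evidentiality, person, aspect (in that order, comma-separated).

witnessed, 1st person, progressive

Segment: shano-no-kh-sho.
evidentiality: -no → witnessed.
person: -kh/sh → 1st person.
aspect: -sho → progressive.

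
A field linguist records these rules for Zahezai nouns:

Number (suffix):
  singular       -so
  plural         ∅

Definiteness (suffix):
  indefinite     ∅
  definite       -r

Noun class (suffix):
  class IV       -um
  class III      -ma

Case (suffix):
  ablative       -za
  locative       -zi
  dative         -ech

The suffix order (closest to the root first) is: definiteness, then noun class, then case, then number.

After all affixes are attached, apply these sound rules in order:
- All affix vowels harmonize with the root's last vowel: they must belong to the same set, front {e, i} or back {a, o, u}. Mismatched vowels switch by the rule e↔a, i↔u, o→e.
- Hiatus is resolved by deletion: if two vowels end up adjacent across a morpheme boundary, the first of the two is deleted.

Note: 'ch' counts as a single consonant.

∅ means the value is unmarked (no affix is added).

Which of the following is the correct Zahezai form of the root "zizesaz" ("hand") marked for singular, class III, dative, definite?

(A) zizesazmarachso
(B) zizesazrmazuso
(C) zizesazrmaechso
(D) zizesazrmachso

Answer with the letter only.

D

Attach definiteness definite -r → zizesazr.
Attach noun class class III -ma → zizesazrma.
Attach case dative -ech → zizesazrmaech.
Attach number singular -so → zizesazrmaechso.
Apply vowel harmony: zizesazrmaechso → zizesazrmaachso.
Apply vowel deletion: zizesazrmaachso → zizesazrmachso.
So the correct form is zizesazrmachso, option (D).
(C) zizesazrmaechso is wrong: it fails to apply the sound rule(s).
(A) zizesazmarachso is wrong: it has the affixes in the wrong order.
(B) zizesazrmazuso is wrong: it uses locative instead of dative for case.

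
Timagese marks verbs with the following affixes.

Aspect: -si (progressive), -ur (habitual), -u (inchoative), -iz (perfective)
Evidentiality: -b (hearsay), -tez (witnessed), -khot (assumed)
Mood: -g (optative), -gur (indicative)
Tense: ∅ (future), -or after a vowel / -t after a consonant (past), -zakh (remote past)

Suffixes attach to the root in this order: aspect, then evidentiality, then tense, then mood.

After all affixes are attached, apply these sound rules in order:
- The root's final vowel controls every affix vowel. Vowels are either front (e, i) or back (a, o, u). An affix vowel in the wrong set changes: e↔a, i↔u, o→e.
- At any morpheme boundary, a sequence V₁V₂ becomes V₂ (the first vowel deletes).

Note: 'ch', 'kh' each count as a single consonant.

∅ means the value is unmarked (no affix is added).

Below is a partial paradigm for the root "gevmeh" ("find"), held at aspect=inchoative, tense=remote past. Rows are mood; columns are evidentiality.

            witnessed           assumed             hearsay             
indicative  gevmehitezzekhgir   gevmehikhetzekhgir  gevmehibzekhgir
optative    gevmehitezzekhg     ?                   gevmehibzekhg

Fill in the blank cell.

Attach aspect inchoative -u → gevmehu.
Attach evidentiality assumed -khot → gevmehukhot.
Attach tense remote past -zakh → gevmehukhotzakh.
Attach mood optative -g → gevmehukhotzakhg.
Apply vowel harmony: gevmehukhotzakhg → gevmehikhetzekhg.
Vowel deletion: no change.

gevmehikhetzekhg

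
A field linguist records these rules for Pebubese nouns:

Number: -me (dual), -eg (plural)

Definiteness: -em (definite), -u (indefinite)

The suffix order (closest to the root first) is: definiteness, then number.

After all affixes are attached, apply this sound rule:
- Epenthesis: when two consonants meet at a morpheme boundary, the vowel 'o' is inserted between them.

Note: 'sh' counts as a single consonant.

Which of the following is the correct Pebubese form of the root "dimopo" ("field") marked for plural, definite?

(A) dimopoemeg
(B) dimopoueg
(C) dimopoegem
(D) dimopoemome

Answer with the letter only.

Attach definiteness definite -em → dimopoem.
Attach number plural -eg → dimopoemeg.
Epenthesis: no change.
So the correct form is dimopoemeg, option (A).
(B) dimopoueg is wrong: it uses indefinite instead of definite for definiteness.
(D) dimopoemome is wrong: it uses dual instead of plural for number.
(C) dimopoegem is wrong: it has the affixes in the wrong order.

A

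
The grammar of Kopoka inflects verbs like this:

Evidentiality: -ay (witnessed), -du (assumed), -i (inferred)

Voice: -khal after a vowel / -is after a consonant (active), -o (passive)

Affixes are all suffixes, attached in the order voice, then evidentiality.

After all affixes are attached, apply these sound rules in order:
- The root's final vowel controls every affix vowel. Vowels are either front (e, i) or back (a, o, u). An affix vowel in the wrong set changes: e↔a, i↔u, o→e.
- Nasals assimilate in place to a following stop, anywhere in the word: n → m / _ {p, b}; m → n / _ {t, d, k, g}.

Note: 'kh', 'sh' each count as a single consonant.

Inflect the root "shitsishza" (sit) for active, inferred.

shitsishzakhalu

Attach voice active -khal (after vowel 'a') → shitsishzakhal.
Attach evidentiality inferred -i → shitsishzakhali.
Apply vowel harmony: shitsishzakhali → shitsishzakhalu.
Nasal assimilation: no change.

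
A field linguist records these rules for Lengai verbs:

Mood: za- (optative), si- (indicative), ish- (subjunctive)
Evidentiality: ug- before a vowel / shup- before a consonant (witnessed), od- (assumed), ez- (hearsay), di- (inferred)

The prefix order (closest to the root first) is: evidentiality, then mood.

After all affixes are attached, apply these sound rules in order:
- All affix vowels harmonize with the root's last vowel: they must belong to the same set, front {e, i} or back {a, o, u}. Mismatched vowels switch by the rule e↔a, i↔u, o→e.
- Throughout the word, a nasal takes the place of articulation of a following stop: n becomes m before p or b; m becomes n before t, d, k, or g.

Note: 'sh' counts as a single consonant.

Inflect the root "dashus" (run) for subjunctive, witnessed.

Attach evidentiality witnessed shup- (before consonant 'd') → shupdashus.
Attach mood subjunctive ish- → ishshupdashus.
Apply vowel harmony: ishshupdashus → ushshupdashus.
Nasal assimilation: no change.

ushshupdashus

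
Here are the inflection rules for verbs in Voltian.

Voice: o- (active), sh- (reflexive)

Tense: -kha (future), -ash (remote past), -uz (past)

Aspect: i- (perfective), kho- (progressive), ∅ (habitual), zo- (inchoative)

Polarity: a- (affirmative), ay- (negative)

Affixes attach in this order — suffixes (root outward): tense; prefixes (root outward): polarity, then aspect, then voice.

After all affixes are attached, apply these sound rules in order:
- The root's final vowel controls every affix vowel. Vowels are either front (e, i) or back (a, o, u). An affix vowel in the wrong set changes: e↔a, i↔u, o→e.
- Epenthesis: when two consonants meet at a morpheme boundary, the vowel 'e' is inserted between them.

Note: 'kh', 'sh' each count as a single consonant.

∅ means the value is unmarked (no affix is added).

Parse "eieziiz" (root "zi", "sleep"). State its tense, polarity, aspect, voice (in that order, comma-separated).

past, affirmative, perfective, active

Segment: o-i-a-zi-uz.
tense: -uz → past.
polarity: a- → affirmative.
aspect: i- → perfective.
voice: o- → active.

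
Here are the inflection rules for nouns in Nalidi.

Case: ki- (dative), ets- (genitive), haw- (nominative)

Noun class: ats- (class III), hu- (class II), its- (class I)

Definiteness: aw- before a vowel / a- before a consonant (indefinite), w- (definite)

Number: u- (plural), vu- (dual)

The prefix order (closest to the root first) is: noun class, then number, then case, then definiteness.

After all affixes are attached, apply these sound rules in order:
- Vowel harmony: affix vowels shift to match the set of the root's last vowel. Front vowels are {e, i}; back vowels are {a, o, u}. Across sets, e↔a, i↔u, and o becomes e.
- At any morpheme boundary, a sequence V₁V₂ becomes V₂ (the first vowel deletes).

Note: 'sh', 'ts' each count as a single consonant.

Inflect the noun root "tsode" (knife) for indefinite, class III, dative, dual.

Attach noun class class III ats- → atstsode.
Attach number dual vu- → vuatstsode.
Attach case dative ki- → kivuatstsode.
Attach definiteness indefinite a- (before consonant 'k') → akivuatstsode.
Apply vowel harmony: akivuatstsode → ekivietstsode.
Apply vowel deletion: ekivietstsode → ekivetstsode.

ekivetstsode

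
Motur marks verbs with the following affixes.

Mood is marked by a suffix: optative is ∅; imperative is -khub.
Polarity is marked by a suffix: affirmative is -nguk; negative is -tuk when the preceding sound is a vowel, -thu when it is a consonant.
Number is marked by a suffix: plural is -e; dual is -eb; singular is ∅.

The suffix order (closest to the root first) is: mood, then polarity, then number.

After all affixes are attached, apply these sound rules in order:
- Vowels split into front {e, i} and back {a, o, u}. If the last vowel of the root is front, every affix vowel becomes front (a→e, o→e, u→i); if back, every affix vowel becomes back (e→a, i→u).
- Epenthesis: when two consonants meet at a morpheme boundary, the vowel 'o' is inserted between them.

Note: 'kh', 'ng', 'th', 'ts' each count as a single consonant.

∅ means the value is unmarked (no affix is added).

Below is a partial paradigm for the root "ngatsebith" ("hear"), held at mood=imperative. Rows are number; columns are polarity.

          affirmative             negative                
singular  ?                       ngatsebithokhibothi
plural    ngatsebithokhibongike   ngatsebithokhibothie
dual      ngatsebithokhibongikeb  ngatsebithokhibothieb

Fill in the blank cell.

ngatsebithokhibongik

Attach mood imperative -khub → ngatsebithkhub.
Attach polarity affirmative -nguk → ngatsebithkhubnguk.
number = singular: zero marking, form stays ngatsebithkhubnguk.
Apply vowel harmony: ngatsebithkhubnguk → ngatsebithkhibngik.
Apply epenthesis: ngatsebithkhibngik → ngatsebithokhibongik.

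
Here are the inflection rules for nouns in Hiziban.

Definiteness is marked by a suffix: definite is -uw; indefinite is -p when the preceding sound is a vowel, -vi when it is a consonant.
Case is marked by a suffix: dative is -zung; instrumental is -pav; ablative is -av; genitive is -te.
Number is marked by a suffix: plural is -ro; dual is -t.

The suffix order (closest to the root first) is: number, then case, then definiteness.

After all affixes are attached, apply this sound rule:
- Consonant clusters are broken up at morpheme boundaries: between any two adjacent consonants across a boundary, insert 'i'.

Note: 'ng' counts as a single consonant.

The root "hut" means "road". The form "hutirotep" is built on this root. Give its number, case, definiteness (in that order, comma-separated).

Segment: hut-ro-te-p.
number: -ro → plural.
case: -te → genitive.
definiteness: -p/vi → indefinite.

plural, genitive, indefinite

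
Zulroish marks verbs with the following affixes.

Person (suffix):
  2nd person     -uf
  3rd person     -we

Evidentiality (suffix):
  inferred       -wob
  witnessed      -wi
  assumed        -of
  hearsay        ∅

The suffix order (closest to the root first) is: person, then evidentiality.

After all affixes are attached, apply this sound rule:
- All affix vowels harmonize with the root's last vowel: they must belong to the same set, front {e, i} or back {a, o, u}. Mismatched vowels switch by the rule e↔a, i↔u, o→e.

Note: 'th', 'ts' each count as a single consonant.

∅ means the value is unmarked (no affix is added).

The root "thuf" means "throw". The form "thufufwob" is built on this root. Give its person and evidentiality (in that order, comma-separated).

2nd person, inferred

Segment: thuf-uf-wob.
person: -uf → 2nd person.
evidentiality: -wob → inferred.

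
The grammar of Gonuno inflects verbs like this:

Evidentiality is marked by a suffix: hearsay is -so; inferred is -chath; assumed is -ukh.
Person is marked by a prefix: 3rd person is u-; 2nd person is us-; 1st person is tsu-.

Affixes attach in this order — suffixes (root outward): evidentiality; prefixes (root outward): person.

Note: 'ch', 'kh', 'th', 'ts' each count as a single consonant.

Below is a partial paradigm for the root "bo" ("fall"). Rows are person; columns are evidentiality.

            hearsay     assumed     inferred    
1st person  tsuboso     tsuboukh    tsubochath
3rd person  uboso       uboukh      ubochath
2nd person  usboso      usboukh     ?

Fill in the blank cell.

usbochath

Attach evidentiality inferred -chath → bochath.
Attach person 2nd person us- → usbochath.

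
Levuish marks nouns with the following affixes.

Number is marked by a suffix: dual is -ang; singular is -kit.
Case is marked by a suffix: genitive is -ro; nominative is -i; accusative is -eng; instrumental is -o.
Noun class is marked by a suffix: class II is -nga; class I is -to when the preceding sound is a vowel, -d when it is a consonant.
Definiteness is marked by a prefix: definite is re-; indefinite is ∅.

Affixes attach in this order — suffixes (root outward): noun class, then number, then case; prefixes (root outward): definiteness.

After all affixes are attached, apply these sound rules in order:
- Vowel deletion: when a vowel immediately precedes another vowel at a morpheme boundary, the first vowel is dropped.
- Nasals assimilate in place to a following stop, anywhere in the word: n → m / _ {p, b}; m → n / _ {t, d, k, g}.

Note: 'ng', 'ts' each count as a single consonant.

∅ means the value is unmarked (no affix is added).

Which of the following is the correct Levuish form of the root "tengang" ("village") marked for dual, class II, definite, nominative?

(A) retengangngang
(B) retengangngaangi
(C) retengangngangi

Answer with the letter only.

C

Attach noun class class II -nga → tengangnga.
Attach number dual -ang → tengangngaang.
Attach case nominative -i → tengangngaangi.
Attach definiteness definite re- → retengangngaangi.
Apply vowel deletion: retengangngaangi → retengangngangi.
Nasal assimilation: no change.
So the correct form is retengangngangi, option (C).
(A) retengangngang is wrong: it has the affixes in the wrong order.
(B) retengangngaangi is wrong: it fails to apply the sound rule(s).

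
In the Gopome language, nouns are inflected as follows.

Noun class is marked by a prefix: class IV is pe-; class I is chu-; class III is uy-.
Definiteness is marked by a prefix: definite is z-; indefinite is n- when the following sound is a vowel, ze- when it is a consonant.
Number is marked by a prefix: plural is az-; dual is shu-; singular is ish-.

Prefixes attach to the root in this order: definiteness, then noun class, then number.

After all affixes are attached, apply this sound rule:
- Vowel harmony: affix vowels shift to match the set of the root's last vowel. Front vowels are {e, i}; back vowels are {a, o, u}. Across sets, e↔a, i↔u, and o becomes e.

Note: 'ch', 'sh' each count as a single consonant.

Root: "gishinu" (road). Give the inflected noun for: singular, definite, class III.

ushuyzgishinu

Attach definiteness definite z- → zgishinu.
Attach noun class class III uy- → uyzgishinu.
Attach number singular ish- → ishuyzgishinu.
Apply vowel harmony: ishuyzgishinu → ushuyzgishinu.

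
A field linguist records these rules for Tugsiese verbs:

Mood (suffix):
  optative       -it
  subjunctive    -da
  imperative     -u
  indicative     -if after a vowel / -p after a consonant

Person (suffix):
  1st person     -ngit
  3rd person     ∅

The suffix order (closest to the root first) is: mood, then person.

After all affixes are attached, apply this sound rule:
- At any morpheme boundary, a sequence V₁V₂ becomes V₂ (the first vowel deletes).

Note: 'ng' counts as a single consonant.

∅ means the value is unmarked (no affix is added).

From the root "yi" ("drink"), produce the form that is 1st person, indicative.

Attach mood indicative -if (after vowel 'i') → yiif.
Attach person 1st person -ngit → yiifngit.
Apply vowel deletion: yiifngit → yifngit.

yifngit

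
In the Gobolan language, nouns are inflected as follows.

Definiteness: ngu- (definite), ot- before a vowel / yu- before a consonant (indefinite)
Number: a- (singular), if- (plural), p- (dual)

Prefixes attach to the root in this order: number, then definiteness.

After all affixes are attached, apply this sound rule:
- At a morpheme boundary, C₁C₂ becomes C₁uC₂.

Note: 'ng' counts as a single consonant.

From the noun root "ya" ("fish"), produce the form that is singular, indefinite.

Attach number singular a- → aya.
Attach definiteness indefinite ot- (before vowel 'a') → otaya.
Epenthesis: no change.

otaya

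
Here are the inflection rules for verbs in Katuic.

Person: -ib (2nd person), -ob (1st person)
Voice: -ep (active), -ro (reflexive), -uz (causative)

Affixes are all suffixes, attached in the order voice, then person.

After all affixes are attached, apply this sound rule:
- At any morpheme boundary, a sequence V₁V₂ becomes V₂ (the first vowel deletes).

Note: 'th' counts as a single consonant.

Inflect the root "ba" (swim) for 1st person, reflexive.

barob

Attach voice reflexive -ro → baro.
Attach person 1st person -ob → baroob.
Apply vowel deletion: baroob → barob.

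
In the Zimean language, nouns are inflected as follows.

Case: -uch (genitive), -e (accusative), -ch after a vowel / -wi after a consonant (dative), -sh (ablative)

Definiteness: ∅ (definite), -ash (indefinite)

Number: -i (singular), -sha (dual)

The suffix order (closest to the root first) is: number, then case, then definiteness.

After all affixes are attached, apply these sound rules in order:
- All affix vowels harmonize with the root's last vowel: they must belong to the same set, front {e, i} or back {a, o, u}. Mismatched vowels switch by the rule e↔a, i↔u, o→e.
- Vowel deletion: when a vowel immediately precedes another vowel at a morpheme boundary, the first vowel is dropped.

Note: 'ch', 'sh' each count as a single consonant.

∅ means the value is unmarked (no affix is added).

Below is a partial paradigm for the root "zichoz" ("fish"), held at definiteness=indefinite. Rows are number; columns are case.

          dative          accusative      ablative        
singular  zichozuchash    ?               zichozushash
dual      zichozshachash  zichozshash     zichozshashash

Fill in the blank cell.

Attach number singular -i → zichozi.
Attach case accusative -e → zichozie.
Attach definiteness indefinite -ash → zichozieash.
Apply vowel harmony: zichozieash → zichozuaash.
Apply vowel deletion: zichozuaash → zichozash.

zichozash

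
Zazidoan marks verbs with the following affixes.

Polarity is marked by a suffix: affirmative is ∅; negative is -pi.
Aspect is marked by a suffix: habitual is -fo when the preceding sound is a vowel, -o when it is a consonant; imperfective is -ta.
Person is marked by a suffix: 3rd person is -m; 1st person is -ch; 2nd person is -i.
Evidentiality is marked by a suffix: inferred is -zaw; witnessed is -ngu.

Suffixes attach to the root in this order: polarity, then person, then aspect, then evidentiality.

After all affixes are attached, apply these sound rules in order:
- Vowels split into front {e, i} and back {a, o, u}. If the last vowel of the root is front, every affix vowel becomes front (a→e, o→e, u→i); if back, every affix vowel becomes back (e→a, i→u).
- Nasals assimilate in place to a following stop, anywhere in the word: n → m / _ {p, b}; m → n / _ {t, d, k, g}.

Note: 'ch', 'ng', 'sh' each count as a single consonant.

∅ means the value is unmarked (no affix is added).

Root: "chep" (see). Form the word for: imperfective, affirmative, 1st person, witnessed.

chepchtengi

polarity = affirmative: zero marking, form stays chep.
Attach person 1st person -ch → chepch.
Attach aspect imperfective -ta → chepchta.
Attach evidentiality witnessed -ngu → chepchtangu.
Apply vowel harmony: chepchtangu → chepchtengi.
Nasal assimilation: no change.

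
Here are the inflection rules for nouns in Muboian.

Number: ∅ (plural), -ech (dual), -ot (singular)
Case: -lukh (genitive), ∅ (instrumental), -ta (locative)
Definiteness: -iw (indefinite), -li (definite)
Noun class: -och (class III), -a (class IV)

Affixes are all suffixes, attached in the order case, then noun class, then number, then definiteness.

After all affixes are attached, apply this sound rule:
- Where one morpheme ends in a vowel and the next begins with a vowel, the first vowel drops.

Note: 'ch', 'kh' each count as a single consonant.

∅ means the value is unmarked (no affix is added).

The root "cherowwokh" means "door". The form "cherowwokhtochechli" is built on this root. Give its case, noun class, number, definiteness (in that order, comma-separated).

locative, class III, dual, definite

Segment: cherowwokh-ta-och-ech-li.
case: -ta → locative.
noun class: -och → class III.
number: -ech → dual.
definiteness: -li → definite.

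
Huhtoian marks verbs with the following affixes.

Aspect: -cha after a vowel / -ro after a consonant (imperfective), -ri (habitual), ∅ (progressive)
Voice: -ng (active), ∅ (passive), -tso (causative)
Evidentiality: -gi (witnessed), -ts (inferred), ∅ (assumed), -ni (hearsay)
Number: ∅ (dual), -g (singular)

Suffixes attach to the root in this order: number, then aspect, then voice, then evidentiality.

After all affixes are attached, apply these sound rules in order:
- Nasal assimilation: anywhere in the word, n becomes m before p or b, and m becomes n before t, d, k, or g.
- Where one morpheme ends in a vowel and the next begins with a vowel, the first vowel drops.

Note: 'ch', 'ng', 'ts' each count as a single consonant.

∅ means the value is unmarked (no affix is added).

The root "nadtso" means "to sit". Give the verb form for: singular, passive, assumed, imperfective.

nadtsogro

Attach number singular -g → nadtsog.
Attach aspect imperfective -ro (after consonant 'g') → nadtsogro.
voice = passive: zero marking, form stays nadtsogro.
evidentiality = assumed: zero marking, form stays nadtsogro.
Nasal assimilation: no change.
Vowel deletion: no change.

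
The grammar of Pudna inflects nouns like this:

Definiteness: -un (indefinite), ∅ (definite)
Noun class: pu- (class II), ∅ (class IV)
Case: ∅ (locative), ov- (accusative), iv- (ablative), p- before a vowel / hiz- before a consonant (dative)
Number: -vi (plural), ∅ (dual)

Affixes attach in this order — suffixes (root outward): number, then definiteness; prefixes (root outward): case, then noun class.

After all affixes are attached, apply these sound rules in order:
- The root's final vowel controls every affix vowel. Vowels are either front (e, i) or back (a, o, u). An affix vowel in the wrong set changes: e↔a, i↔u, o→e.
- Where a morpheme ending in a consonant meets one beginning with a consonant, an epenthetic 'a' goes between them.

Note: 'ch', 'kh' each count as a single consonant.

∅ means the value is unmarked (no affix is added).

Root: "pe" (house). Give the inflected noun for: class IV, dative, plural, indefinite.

hizapeviin

Attach number plural -vi → pevi.
Attach definiteness indefinite -un → peviun.
Attach case dative hiz- (before consonant 'p') → hizpeviun.
noun class = class IV: zero marking, form stays hizpeviun.
Apply vowel harmony: hizpeviun → hizpeviin.
Apply epenthesis: hizpeviin → hizapeviin.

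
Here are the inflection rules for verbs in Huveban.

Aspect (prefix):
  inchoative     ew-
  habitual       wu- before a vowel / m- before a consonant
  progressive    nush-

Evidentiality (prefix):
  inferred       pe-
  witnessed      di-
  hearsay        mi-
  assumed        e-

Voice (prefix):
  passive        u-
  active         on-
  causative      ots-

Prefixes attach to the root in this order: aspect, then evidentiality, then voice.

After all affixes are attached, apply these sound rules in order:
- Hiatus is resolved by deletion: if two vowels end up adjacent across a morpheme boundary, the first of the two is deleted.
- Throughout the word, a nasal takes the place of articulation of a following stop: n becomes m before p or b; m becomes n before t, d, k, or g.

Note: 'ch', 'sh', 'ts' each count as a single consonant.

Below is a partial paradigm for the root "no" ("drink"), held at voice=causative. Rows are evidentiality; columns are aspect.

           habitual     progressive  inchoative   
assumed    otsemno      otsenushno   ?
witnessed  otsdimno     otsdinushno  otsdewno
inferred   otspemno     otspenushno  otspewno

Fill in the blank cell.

otsewno

Attach aspect inchoative ew- → ewno.
Attach evidentiality assumed e- → eewno.
Attach voice causative ots- → otseewno.
Apply vowel deletion: otseewno → otsewno.
Nasal assimilation: no change.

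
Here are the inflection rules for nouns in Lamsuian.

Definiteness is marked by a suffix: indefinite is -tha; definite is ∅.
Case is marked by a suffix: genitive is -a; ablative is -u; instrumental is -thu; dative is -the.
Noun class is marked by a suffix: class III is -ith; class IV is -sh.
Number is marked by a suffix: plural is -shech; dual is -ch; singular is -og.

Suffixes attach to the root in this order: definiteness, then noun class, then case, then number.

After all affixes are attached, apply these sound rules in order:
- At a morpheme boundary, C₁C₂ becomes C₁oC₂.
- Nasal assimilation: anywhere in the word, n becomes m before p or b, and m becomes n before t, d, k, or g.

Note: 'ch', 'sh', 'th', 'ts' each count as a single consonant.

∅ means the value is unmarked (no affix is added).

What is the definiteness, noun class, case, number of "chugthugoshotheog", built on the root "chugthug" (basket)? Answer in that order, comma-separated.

Segment: chugthug-sh-the-og.
definiteness: ∅ → definite.
noun class: -sh → class IV.
case: -the → dative.
number: -og → singular.

definite, class IV, dative, singular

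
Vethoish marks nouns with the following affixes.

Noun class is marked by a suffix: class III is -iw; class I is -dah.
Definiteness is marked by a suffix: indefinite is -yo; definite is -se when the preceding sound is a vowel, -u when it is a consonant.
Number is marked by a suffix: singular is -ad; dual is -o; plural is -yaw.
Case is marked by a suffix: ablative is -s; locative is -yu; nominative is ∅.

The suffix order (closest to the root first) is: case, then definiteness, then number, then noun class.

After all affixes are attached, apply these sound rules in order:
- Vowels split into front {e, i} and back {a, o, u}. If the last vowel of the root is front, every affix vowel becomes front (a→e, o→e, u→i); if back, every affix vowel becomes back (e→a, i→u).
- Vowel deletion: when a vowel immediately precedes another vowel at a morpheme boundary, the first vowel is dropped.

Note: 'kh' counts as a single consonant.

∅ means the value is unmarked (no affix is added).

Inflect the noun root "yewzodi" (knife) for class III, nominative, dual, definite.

yewzodisiw

case = nominative: zero marking, form stays yewzodi.
Attach definiteness definite -se (after vowel 'i') → yewzodise.
Attach number dual -o → yewzodiseo.
Attach noun class class III -iw → yewzodiseoiw.
Apply vowel harmony: yewzodiseoiw → yewzodiseeiw.
Apply vowel deletion: yewzodiseeiw → yewzodisiw.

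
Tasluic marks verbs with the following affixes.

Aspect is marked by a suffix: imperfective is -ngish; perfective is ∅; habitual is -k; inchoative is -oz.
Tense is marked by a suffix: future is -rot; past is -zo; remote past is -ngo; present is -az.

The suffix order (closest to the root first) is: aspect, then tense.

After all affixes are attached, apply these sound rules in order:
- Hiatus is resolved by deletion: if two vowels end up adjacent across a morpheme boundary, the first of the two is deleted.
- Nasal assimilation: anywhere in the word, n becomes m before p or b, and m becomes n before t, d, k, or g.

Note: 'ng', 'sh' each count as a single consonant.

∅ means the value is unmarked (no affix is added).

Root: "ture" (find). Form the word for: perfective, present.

aspect = perfective: zero marking, form stays ture.
Attach tense present -az → tureaz.
Apply vowel deletion: tureaz → turaz.
Nasal assimilation: no change.

turaz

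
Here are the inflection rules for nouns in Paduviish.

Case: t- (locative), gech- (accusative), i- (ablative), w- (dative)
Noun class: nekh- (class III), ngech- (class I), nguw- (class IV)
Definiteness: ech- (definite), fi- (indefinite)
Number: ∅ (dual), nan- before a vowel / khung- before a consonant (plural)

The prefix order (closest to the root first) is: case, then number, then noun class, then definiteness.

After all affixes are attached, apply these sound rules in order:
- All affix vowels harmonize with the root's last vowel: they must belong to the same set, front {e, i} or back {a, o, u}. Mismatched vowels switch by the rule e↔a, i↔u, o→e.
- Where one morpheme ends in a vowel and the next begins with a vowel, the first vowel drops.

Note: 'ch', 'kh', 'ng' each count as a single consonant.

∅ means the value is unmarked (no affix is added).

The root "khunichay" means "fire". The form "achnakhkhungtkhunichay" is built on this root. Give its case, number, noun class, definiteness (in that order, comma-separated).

Segment: ech-nekh-khung-t-khunichay.
case: t- → locative.
number: nan/khung- → plural.
noun class: nekh- → class III.
definiteness: ech- → definite.

locative, plural, class III, definite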